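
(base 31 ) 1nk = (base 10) 1694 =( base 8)3236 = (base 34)1FS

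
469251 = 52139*9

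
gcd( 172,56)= 4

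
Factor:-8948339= - 37^1*241847^1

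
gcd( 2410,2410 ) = 2410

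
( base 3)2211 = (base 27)2m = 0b1001100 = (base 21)3D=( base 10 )76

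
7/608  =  7/608 = 0.01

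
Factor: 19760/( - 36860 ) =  - 52/97=- 2^2 * 13^1*97^(-1 )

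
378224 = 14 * 27016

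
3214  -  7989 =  - 4775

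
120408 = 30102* 4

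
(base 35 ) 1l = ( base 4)320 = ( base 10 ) 56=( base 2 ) 111000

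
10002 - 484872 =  - 474870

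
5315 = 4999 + 316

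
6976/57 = 6976/57 = 122.39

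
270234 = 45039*6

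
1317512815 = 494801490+822711325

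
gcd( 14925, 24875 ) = 4975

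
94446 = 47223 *2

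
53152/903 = 53152/903  =  58.86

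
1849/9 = 205 + 4/9 = 205.44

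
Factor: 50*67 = 3350 = 2^1*5^2*67^1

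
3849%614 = 165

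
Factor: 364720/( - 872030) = - 376/899=-2^3*29^( - 1)*31^( - 1)*47^1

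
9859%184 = 107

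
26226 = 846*31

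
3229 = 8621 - 5392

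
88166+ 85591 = 173757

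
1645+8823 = 10468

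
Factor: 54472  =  2^3*11^1  *  619^1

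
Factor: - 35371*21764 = -2^2 * 7^1 * 31^1*163^1 * 5441^1= - 769814444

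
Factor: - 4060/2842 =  - 2^1*5^1*7^( - 1) = -10/7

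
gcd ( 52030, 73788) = 946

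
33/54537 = 11/18179 = 0.00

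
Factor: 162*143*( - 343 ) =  - 2^1*3^4*7^3*11^1*13^1= - 7945938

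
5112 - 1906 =3206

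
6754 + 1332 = 8086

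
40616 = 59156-18540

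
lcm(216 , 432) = 432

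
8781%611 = 227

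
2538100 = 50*50762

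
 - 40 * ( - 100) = 4000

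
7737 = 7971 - 234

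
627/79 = 627/79 = 7.94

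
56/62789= 56/62789 = 0.00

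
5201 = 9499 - 4298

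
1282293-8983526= - 7701233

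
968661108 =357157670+611503438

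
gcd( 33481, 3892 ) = 7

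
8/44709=8/44709 = 0.00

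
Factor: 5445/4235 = 9/7 = 3^2*7^ ( -1) 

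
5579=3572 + 2007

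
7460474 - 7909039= - 448565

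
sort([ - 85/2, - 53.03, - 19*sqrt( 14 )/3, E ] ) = [ - 53.03, - 85/2, - 19*sqrt( 14 )/3,  E]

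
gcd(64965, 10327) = 1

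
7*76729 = 537103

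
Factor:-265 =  - 5^1 * 53^1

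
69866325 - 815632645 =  - 745766320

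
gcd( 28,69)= 1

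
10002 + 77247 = 87249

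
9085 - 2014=7071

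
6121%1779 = 784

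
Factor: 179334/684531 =82/313 = 2^1*41^1*313^(-1 )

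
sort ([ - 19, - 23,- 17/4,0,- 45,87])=[ - 45, - 23, - 19,-17/4, 0,87]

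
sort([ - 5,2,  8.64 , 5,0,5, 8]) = [-5,0,2,5, 5,8, 8.64 ] 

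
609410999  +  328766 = 609739765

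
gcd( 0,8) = 8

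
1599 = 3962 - 2363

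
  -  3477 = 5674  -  9151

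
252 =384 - 132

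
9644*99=954756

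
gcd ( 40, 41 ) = 1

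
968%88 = 0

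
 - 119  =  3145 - 3264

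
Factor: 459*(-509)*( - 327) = 76397337 = 3^4*17^1*109^1*509^1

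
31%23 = 8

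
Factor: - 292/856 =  - 73/214 = - 2^( - 1 )*73^1 *107^(-1)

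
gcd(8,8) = 8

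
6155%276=83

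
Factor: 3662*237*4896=4249209024 = 2^6*3^3*17^1 * 79^1 * 1831^1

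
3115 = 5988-2873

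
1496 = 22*68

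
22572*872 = 19682784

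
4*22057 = 88228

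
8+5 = 13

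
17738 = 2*8869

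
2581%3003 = 2581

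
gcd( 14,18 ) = 2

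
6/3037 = 6/3037=0.00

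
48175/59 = 816 + 31/59=816.53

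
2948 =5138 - 2190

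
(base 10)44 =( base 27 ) 1H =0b101100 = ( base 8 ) 54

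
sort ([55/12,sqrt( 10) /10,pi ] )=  [sqrt(10 )/10,pi,  55/12]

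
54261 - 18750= 35511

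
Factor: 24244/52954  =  38/83 = 2^1*19^1* 83^(-1) 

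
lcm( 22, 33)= 66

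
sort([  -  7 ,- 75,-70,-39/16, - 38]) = [  -  75,- 70,-38, -7, - 39/16 ]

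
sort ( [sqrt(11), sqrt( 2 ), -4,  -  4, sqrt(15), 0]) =[ - 4, - 4, 0, sqrt ( 2 ),sqrt(11 ),  sqrt( 15) ] 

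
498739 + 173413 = 672152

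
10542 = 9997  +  545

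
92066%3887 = 2665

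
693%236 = 221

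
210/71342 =105/35671 = 0.00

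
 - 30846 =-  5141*6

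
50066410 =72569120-22502710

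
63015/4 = 63015/4 = 15753.75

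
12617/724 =17 + 309/724 = 17.43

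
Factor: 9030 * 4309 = 38910270=2^1 * 3^1 * 5^1*7^1 *31^1*43^1*139^1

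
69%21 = 6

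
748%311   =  126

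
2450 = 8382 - 5932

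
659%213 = 20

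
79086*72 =5694192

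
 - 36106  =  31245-67351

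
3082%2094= 988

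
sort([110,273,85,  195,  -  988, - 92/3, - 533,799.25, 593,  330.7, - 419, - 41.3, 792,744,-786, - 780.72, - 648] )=[ - 988,  -  786, - 780.72, - 648, - 533,  -  419, - 41.3,-92/3  ,  85,110,195,273,  330.7, 593,  744, 792,  799.25]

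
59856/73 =59856/73= 819.95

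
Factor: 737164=2^2*184291^1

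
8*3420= 27360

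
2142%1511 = 631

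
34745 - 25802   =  8943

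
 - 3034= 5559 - 8593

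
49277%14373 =6158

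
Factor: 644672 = 2^6*7^1*1439^1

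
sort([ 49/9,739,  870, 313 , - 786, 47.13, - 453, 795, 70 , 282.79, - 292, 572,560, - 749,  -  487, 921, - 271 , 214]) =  [ - 786,  -  749, - 487 ,-453, - 292, - 271 , 49/9 , 47.13,70, 214,282.79,313, 560,572, 739, 795, 870 , 921] 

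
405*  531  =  215055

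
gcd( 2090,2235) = 5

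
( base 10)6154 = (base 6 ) 44254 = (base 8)14012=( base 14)2358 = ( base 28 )7NM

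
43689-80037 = -36348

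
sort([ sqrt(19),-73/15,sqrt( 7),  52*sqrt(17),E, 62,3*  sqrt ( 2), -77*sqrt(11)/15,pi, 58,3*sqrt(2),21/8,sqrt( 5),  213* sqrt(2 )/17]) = [ - 77*sqrt( 11) /15, - 73/15,sqrt( 5), 21/8,  sqrt( 7 ),  E,  pi,3*sqrt( 2) , 3 * sqrt( 2 ), sqrt( 19) , 213*sqrt( 2)/17, 58,  62, 52*sqrt(17) ]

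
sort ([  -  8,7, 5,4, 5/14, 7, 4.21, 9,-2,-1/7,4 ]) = [ - 8, - 2,-1/7,  5/14,4,4,4.21,  5, 7,7, 9]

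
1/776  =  1/776 = 0.00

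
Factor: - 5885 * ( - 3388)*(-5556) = -110777639280=- 2^4*3^1*5^1*7^1*11^3*107^1 *463^1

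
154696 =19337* 8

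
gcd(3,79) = 1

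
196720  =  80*2459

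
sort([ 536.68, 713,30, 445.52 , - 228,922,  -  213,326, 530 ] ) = [ - 228 , - 213 , 30, 326,  445.52,530, 536.68, 713, 922 ] 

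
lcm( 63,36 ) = 252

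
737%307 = 123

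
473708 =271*1748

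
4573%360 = 253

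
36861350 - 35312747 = 1548603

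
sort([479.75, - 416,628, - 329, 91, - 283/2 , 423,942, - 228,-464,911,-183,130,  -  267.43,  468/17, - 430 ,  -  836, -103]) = [ - 836,  -  464,-430, - 416,  -  329, - 267.43, - 228, - 183,-283/2, - 103,468/17,91,130,423, 479.75,628,911,942]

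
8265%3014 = 2237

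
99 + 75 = 174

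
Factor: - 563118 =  - 2^1*3^1*127^1*  739^1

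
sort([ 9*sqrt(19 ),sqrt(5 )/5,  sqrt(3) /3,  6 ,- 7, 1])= [-7,  sqrt(5)/5,sqrt(3 )/3,1,6,9*sqrt( 19) ] 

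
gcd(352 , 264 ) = 88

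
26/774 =13/387= 0.03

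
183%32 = 23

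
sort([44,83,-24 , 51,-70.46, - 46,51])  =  [ - 70.46 , - 46,  -  24,44,51,  51 , 83]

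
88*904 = 79552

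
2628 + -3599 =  - 971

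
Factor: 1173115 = 5^1*23^1*101^2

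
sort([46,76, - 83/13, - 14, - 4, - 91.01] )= [ - 91.01, - 14, - 83/13, - 4,46, 76]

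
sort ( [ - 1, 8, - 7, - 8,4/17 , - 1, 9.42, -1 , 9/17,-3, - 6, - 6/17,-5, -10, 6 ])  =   [ - 10, -8,  -  7,-6, - 5, - 3, - 1, - 1, - 1, - 6/17, 4/17, 9/17,6, 8, 9.42 ]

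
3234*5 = 16170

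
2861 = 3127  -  266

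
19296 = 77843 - 58547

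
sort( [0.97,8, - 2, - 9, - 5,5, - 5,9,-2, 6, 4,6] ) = [ -9,  -  5,-5, - 2,- 2,0.97,4,5, 6,6, 8,9 ]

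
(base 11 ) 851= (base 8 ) 2000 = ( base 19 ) 2fh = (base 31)121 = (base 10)1024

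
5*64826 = 324130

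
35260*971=34237460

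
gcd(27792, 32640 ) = 48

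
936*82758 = 77461488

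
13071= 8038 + 5033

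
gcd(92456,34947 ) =1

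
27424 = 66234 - 38810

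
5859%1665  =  864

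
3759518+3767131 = 7526649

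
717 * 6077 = 4357209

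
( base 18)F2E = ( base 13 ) 2309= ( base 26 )76M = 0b1001100101110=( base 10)4910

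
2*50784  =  101568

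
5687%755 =402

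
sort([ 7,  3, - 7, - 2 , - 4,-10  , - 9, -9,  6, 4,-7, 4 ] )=[ - 10, - 9, - 9, - 7, - 7, - 4,-2, 3,4, 4 , 6, 7]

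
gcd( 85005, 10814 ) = 1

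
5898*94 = 554412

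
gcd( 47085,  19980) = 15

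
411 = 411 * 1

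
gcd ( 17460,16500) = 60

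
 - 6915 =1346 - 8261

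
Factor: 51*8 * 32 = 13056 = 2^8*3^1*17^1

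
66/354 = 11/59 = 0.19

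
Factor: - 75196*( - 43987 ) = 3307646452 = 2^2*11^1* 1709^1*43987^1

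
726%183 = 177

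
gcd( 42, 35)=7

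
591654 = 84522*7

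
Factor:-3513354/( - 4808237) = 2^1*3^1 * 7^ ( - 1) * 13^1*31^1*1453^1*686891^(  -  1 )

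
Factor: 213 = 3^1*71^1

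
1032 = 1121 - 89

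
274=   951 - 677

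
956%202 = 148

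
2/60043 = 2/60043 = 0.00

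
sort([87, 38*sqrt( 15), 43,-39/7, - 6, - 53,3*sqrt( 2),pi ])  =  [ - 53 ,-6, -39/7, pi,  3*sqrt( 2),43, 87, 38*sqrt(15 )]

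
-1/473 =-1 + 472/473 = - 0.00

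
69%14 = 13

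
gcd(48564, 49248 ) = 684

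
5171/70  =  5171/70 = 73.87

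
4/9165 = 4/9165 =0.00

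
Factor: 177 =3^1*59^1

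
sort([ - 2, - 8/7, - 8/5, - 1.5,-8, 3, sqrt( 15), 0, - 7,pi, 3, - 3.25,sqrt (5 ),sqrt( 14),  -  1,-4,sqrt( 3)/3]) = [ - 8,  -  7 ,-4, - 3.25 ,-2, - 8/5 , - 1.5,  -  8/7, -1,0,sqrt( 3 ) /3,sqrt( 5),  3,3,pi, sqrt(14),sqrt(15 )]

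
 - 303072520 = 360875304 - 663947824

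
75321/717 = 105+12/239= 105.05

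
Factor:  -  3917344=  - 2^5*17^1*19^1 * 379^1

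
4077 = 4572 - 495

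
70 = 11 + 59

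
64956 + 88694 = 153650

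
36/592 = 9/148=0.06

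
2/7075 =2/7075= 0.00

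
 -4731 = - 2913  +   - 1818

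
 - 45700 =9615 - 55315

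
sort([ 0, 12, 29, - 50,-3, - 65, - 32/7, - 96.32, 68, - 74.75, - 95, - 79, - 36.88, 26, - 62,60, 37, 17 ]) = [ - 96.32, - 95,- 79, - 74.75, - 65,-62,  -  50, - 36.88, - 32/7, - 3 , 0,12, 17, 26,  29, 37, 60, 68] 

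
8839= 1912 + 6927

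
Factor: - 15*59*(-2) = 1770 =2^1*3^1*5^1* 59^1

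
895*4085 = 3656075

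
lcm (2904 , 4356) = 8712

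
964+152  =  1116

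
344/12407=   344/12407 = 0.03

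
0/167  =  0 =0.00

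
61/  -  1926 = -1 + 1865/1926 = - 0.03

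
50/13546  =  25/6773 = 0.00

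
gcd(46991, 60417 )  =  6713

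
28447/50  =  568+47/50 = 568.94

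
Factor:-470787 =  - 3^1*23^1*6823^1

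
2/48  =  1/24 = 0.04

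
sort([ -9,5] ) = [ - 9, 5]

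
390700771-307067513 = 83633258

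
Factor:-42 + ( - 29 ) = -71= - 71^1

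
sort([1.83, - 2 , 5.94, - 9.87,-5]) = [  -  9.87, - 5 , - 2,1.83,5.94 ] 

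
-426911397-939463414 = -1366374811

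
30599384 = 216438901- 185839517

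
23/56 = 23/56 = 0.41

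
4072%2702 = 1370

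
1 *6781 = 6781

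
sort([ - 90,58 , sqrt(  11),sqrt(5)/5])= [ - 90, sqrt( 5)/5,sqrt( 11), 58 ]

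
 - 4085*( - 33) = 134805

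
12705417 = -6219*(- 2043 )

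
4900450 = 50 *98009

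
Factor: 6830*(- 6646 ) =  - 2^2 * 5^1*683^1*3323^1 = - 45392180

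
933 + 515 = 1448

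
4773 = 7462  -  2689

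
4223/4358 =4223/4358  =  0.97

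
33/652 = 33/652 = 0.05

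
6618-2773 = 3845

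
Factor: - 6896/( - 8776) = 2^1*431^1*1097^(-1 ) = 862/1097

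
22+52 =74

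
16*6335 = 101360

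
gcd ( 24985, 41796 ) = 1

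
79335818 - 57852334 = 21483484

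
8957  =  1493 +7464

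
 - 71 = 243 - 314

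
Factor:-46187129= - 461^1 * 100189^1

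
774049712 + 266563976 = 1040613688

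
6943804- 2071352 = 4872452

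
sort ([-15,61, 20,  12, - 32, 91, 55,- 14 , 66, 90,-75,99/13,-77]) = [ - 77,-75, - 32,-15 , - 14 , 99/13, 12, 20,55, 61,  66, 90,91]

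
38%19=0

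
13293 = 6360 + 6933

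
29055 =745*39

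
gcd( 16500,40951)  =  1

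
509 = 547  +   - 38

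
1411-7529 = - 6118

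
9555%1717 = 970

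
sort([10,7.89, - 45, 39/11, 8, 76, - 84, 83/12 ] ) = [ - 84  , - 45,  39/11,83/12,7.89,8, 10, 76]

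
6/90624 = 1/15104= 0.00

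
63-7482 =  - 7419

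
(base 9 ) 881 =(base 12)501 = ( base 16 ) 2D1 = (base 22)1AH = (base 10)721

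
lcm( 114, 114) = 114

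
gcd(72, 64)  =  8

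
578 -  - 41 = 619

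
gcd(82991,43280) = 1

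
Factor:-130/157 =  - 2^1*5^1*13^1*157^( - 1 )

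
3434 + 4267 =7701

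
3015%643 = 443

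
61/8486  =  61/8486 = 0.01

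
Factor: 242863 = 242863^1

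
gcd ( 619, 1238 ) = 619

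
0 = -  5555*0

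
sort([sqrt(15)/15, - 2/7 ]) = [ - 2/7,sqrt (15 ) /15]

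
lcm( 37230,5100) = 372300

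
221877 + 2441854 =2663731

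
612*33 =20196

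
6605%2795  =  1015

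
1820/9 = 202+2/9 = 202.22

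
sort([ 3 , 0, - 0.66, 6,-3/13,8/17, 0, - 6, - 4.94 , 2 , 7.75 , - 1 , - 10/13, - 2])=[ - 6, - 4.94, - 2, - 1, - 10/13, - 0.66,  -  3/13 , 0, 0, 8/17 , 2,3 , 6, 7.75 ]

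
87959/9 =87959/9 = 9773.22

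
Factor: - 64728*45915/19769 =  - 2^3*3^3*5^1*29^1* 31^1  *53^( - 1 )*373^( - 1)*3061^1 = - 2971986120/19769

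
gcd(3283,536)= 67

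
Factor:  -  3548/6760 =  - 887/1690 = - 2^( - 1)*5^(  -  1) * 13^ (-2 )*887^1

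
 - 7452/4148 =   -  1863/1037 = - 1.80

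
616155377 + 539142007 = 1155297384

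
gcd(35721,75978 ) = 567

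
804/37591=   804/37591 = 0.02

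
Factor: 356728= 2^3*17^1*43^1* 61^1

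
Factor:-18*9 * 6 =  - 2^2*3^5 = - 972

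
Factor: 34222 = 2^1  *71^1 *241^1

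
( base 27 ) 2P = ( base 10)79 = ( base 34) 2B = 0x4F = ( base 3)2221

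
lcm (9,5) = 45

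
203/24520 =203/24520= 0.01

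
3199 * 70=223930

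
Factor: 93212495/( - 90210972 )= - 2^( - 2 )*3^(-1 )*5^1*79^1*367^1*643^1*7517581^( - 1 )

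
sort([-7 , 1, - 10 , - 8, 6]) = [ - 10 , - 8,-7 , 1,6 ] 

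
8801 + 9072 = 17873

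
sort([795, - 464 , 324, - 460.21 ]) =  [ - 464, - 460.21, 324,795]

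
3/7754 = 3/7754 = 0.00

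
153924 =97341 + 56583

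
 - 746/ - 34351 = 746/34351= 0.02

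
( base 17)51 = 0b1010110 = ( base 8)126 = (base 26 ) 38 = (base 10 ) 86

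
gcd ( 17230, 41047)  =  1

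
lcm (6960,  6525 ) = 104400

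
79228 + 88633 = 167861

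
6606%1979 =669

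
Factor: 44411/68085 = 499/765 = 3^(- 2)*5^( - 1) *17^( - 1)*499^1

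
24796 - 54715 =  - 29919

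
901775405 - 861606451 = 40168954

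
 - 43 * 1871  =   - 80453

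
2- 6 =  - 4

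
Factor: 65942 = 2^1*32971^1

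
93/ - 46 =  - 93/46= -  2.02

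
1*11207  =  11207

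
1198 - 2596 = -1398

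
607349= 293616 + 313733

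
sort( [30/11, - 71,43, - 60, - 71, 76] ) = [-71, - 71, - 60,30/11,43,76 ]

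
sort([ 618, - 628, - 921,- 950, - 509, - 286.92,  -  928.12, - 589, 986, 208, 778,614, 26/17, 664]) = [ - 950, - 928.12,-921, - 628 , - 589,-509,-286.92 , 26/17, 208, 614, 618, 664, 778, 986]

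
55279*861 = 47595219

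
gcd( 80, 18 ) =2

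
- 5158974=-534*9661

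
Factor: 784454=2^1  *11^1*181^1 * 197^1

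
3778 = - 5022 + 8800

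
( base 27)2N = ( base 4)1031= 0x4d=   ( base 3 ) 2212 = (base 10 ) 77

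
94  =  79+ 15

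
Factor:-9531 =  - 3^3*353^1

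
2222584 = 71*31304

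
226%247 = 226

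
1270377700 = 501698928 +768678772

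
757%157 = 129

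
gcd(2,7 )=1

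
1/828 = 1/828 = 0.00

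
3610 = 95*38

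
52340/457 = 52340/457 = 114.53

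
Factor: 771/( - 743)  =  - 3^1 *257^1 *743^( - 1) 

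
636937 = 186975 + 449962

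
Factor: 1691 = 19^1*89^1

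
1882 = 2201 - 319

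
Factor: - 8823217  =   - 13^1 * 97^1*6997^1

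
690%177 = 159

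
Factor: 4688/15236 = 4/13 = 2^2 * 13^( - 1 )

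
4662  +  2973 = 7635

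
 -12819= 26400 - 39219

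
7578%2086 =1320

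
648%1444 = 648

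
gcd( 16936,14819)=2117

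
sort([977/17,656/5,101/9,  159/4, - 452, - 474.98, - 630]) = [-630, - 474.98,  -  452, 101/9,159/4,977/17,656/5]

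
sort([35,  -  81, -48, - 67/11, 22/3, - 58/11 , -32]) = [ - 81,  -  48, - 32, - 67/11, - 58/11 , 22/3,  35]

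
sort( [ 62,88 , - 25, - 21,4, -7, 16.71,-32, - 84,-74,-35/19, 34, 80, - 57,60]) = [-84, - 74, - 57, - 32, - 25,-21, - 7, - 35/19, 4, 16.71, 34, 60, 62, 80, 88]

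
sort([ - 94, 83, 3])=[-94, 3,83 ]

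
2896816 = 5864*494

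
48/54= 8/9 = 0.89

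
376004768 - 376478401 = - 473633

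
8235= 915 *9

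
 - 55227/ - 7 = 7889 + 4/7 = 7889.57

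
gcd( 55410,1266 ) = 6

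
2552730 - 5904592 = -3351862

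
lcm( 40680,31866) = 1911960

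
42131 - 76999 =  - 34868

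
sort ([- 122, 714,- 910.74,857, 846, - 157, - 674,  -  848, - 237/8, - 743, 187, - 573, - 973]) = [-973,  -  910.74,- 848, - 743, - 674 ,  -  573, - 157, - 122,  -  237/8, 187,714, 846 , 857 ] 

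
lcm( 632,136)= 10744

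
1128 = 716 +412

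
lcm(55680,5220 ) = 167040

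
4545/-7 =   -  4545/7=-  649.29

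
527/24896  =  527/24896 =0.02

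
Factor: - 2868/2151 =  - 2^2*3^( - 1) = - 4/3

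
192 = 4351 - 4159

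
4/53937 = 4/53937= 0.00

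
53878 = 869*62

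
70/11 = 6+4/11 = 6.36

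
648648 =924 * 702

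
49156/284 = 12289/71 = 173.08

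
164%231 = 164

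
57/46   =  1 + 11/46  =  1.24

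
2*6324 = 12648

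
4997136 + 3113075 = 8110211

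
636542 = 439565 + 196977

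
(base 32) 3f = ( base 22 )51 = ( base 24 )4f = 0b1101111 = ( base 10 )111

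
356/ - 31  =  - 356/31 = - 11.48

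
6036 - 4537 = 1499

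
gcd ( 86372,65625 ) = 1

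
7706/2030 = 3 + 808/1015 = 3.80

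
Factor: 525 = 3^1*5^2* 7^1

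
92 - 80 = 12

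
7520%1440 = 320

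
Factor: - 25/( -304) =2^ ( - 4 )*5^2*19^(- 1)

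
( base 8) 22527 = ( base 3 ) 111010001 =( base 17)1g15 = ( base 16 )2557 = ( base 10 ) 9559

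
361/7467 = 19/393 = 0.05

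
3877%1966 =1911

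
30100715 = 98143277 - 68042562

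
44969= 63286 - 18317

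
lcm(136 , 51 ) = 408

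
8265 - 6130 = 2135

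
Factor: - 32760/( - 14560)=9/4 = 2^( - 2 )*3^2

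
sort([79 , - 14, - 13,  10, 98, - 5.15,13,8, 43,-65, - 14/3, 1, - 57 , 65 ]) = [-65, - 57, - 14, - 13, - 5.15,- 14/3, 1, 8, 10, 13 , 43, 65,79, 98 ]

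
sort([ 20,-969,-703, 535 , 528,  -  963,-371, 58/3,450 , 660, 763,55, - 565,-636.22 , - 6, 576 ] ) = [-969, -963, - 703, - 636.22, - 565 ,- 371,  -  6, 58/3, 20,55,450,528, 535, 576 , 660, 763 ] 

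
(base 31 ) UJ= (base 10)949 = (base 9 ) 1264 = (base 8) 1665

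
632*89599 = 56626568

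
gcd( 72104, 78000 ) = 8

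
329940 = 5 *65988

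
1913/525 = 3 + 338/525= 3.64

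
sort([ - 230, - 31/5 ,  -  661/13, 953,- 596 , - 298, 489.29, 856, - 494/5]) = [ - 596,  -  298,-230, - 494/5, - 661/13 , - 31/5,489.29,856,953]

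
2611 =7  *373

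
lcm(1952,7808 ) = 7808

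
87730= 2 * 43865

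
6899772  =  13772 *501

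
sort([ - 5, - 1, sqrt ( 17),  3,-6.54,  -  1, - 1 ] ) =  [ - 6.54, - 5 , - 1, - 1, - 1 , 3,sqrt ( 17 ) ]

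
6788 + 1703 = 8491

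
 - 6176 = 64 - 6240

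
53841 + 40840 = 94681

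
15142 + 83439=98581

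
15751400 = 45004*350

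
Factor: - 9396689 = -31^1*303119^1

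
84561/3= 28187 =28187.00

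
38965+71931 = 110896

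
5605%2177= 1251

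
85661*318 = 27240198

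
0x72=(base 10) 114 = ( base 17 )6c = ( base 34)3C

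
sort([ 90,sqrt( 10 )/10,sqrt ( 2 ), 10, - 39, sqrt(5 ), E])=[ - 39,sqrt ( 10 )/10,sqrt( 2), sqrt(5 ) , E,10, 90 ]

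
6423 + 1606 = 8029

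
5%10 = 5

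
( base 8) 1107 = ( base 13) 35b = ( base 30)jd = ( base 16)247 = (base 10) 583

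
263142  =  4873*54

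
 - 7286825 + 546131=  -  6740694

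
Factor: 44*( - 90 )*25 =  - 99000 = -2^3*3^2*5^3 *11^1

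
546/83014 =273/41507 = 0.01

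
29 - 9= 20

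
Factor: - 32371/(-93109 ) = 17^ ( - 1 ) * 5477^(-1)*32371^1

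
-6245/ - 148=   42 + 29/148  =  42.20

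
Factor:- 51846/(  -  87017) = 2^1*3^1*7^( - 1)*31^( - 1)*401^( - 1)*8641^1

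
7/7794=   7/7794 = 0.00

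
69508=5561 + 63947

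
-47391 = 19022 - 66413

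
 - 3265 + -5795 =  - 9060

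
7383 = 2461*3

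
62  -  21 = 41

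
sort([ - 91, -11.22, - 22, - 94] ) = [ - 94, - 91, - 22, - 11.22] 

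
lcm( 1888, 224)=13216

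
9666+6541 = 16207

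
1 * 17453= 17453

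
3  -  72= - 69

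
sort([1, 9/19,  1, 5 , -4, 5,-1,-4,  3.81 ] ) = [ - 4, - 4,- 1, 9/19,  1,1 , 3.81, 5,5] 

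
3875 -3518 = 357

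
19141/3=19141/3= 6380.33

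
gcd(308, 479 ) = 1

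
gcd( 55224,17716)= 4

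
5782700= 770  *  7510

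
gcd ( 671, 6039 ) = 671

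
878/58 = 439/29 = 15.14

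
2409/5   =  2409/5 = 481.80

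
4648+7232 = 11880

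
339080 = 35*9688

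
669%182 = 123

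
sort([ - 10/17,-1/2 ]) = [ - 10/17, - 1/2] 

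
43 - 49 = -6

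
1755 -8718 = -6963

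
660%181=117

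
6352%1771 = 1039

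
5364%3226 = 2138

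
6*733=4398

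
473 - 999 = - 526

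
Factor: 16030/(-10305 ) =- 2^1*3^( - 2) * 7^1 = - 14/9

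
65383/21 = 65383/21=3113.48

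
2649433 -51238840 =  - 48589407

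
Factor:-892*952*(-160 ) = 2^10 * 5^1*7^1*17^1*223^1 = 135869440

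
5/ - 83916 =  - 5/83916 = - 0.00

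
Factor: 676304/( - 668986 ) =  - 338152/334493 = -2^3*43^1*983^1 * 334493^( - 1)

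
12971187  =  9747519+3223668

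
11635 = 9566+2069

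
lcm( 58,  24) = 696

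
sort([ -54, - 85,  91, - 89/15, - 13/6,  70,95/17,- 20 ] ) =[ - 85, - 54, - 20,  -  89/15, - 13/6, 95/17 , 70, 91] 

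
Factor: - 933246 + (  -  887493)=-3^1*606913^1 = -1820739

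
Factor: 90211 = 11^1*59^1*139^1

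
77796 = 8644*9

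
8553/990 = 8  +  211/330= 8.64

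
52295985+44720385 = 97016370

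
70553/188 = 70553/188 = 375.28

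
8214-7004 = 1210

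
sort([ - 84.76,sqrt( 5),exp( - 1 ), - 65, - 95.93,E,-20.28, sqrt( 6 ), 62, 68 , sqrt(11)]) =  [ - 95.93, - 84.76, - 65, - 20.28 , exp ( - 1), sqrt( 5), sqrt( 6 ), E,sqrt(11 ),62,68]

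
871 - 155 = 716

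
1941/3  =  647 = 647.00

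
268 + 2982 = 3250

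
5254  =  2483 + 2771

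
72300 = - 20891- -93191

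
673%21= 1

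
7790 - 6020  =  1770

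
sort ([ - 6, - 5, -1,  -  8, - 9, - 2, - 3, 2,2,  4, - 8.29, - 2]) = [-9, - 8.29, - 8, - 6, - 5, - 3, - 2, - 2, - 1,2, 2,4] 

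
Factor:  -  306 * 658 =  -201348 = -2^2 * 3^2 * 7^1*17^1*47^1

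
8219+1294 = 9513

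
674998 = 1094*617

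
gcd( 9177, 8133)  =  3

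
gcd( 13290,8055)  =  15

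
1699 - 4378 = -2679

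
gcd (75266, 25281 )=1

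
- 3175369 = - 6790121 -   -  3614752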